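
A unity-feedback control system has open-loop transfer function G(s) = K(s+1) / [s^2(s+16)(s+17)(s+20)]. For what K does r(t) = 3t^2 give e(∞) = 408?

80

Two free integrators in G(s): this is a type 2 system.
K_a = lim_{s→0} s^2·G(s) = K·1 / (16·17·20) = (1/5440)·K.
e_ss = 6/K_a = 408 ⇒ K_a = 1/68 ⇒ K = (1/68)/(1/5440) = 80.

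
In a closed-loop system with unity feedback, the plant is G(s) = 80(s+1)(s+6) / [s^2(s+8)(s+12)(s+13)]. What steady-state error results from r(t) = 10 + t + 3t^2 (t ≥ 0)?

The open loop has two poles at the origin → type 2 system. Taking each input component in turn:
  • 10: tracked with zero error.
  • t: tracked with zero error.
  • 3t^2: e_ss = 6/K_a with K_a=5/13 → 15.6.
Total e_ss = 15.6.

15.6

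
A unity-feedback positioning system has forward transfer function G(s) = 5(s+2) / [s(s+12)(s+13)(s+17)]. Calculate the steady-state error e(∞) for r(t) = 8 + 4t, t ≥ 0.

The open loop has one pole at the origin → type 1 system. Taking each input component in turn:
  • 8: tracked with zero error.
  • 4t: e_ss = 4/K_v with K_v=5/1326 → 1060.8.
Total e_ss = 1060.8.

1060.8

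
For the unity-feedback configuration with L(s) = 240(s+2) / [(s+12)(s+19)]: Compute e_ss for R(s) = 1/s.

System type = 0 (no poles at s=0).
K_p = lim_{s→0} L(s) = 240·2 / (12·19) = 40/19.
e_ss = 1/(1 + K_p) = 1/(59/19) = 19/59.

19/59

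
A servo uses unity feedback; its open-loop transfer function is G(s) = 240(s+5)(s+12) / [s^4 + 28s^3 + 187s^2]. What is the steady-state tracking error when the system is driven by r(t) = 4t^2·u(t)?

The denominator has no term below 187s^2 — 2 poles at s=0, type 2.
K_a = lim_{s→0} s^2·G(s) = 240·5·12 / 187 = 14400/187.
r(t) = 4t^2 gives R(s) = 8/s^3.
e_ss = 8/K_a = 8/(14400/187) = 187/1800.

187/1800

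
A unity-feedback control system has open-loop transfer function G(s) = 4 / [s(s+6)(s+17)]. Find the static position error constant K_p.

infinity

K_p = lim_{s→0} G(s); with 1 pole at the origin the limit diverges, so K_p = ∞.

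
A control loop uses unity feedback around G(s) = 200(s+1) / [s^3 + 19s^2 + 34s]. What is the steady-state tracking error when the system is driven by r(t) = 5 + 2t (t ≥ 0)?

Factoring s from the denominator leaves a polynomial with constant term 34, so the system is type 1. Taking each input component in turn:
  • 5: tracked with zero error.
  • 2t: e_ss = 2/K_v with K_v=100/17 → 0.34.
Total e_ss = 0.34.

0.34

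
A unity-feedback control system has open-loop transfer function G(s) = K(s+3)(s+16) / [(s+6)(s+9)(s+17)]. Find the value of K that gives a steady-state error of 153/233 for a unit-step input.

G(s) has no factors of s in the denominator, so the system is type 0.
K_p = lim_{s→0} G(s) = K·3·16 / (6·9·17) = (8/153)·K.
e_ss = 1/(1 + K_p) = 153/233 ⇒ 1 + (8/153)·K = 233/153 ⇒ K = 10.

10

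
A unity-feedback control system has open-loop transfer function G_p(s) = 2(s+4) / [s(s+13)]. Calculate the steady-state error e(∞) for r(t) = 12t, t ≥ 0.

One free integrator in G_p(s): this is a type 1 system.
K_v = lim_{s→0} s·G_p(s) = 2·4 / (13) = 8/13.
e_ss = 12/K_v = 12/(8/13) = 19.5.

19.5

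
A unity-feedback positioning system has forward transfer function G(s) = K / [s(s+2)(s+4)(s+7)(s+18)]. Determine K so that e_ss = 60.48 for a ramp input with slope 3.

G(s) has one factor of s in the denominator, so the system is type 1.
K_v = lim_{s→0} s·G(s) = K / (2·4·7·18) = (1/1008)·K.
e_ss = 3/K_v = 60.48 ⇒ K_v = 25/504 ⇒ K = (25/504)/(1/1008) = 50.

50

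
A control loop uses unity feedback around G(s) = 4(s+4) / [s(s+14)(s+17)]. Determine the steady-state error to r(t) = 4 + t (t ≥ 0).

One free integrator in G(s): this is a type 1 system. By superposition:
  • 4: tracked with zero error.
  • t: e_ss = 1/K_v with K_v=8/119 → 14.875.
Total e_ss = 14.875.

14.875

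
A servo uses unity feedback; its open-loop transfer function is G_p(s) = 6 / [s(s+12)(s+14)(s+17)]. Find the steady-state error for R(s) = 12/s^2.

G_p(s) has one factor of s in the denominator, so the system is type 1.
K_v = lim_{s→0} s·G_p(s) = 6 / (12·14·17) = 1/476.
e_ss = 12/K_v = 12/(1/476) = 5712.

5712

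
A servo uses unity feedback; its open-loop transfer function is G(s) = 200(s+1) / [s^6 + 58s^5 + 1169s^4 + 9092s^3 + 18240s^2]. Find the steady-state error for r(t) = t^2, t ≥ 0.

182.4

The denominator has no term below 18240s^2 — 2 poles at s=0, type 2.
K_a = lim_{s→0} s^2·G(s) = 200·1 / 18240 = 5/456.
r(t) = t^2 gives R(s) = 2/s^3.
e_ss = 2/K_a = 2/(5/456) = 182.4.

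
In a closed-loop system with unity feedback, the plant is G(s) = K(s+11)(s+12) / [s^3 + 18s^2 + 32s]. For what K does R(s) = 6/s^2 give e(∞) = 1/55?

The denominator has no term below 32s — 1 pole at s=0, type 1.
K_v = lim_{s→0} s·G(s) = K·11·12 / 32 = 4.125·K.
e_ss = 6/K_v = 1/55 ⇒ K_v = 330 ⇒ K = 330/4.125 = 80.

80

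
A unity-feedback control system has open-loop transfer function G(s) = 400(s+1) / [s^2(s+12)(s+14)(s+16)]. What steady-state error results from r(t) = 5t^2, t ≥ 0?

Two free integrators in G(s): this is a type 2 system.
K_a = lim_{s→0} s^2·G(s) = 400·1 / (12·14·16) = 25/168.
r(t) = 5t^2 gives R(s) = 10/s^3.
e_ss = 10/K_a = 10/(25/168) = 67.2.

67.2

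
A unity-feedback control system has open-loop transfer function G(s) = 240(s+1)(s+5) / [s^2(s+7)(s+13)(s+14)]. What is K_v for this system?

infinity

K_v = lim_{s→0} s·G(s); with 2 poles at the origin the limit diverges, so K_v = ∞.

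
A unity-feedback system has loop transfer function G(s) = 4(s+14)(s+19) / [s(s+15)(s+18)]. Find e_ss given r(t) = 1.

0

System type = 1 (one pole at s=0).
A type-1 system has K_p = ∞, so it tracks a step input with zero steady-state error.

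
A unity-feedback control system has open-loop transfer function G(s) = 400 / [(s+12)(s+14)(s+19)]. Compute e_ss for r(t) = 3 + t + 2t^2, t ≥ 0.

infinity

G(s) has no factors of s in the denominator, so the system is type 0. By superposition:
  • 3: e_ss = 3/(1+K_p) with K_p=50/399 → 1197/449.
  • t: a type-0 system cannot track it, e_ss → ∞.
  • 2t^2: a type-0 system cannot track it, e_ss → ∞.
The unbounded component dominates.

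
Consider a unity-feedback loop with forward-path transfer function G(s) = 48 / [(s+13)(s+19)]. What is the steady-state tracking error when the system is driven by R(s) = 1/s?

System type = 0 (no poles at s=0).
K_p = lim_{s→0} G(s) = 48 / (13·19) = 48/247.
e_ss = 1/(1 + K_p) = 1/(295/247) = 247/295.

247/295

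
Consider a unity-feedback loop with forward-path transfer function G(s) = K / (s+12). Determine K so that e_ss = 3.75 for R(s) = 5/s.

System type = 0 (no poles at s=0).
K_p = lim_{s→0} G(s) = K / (12) = (1/12)·K.
e_ss = 5/(1 + K_p) = 3.75 ⇒ 1 + (1/12)·K = 4/3 ⇒ K = 4.

4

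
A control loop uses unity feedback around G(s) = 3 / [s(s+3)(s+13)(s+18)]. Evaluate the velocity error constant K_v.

1/234

System type = 1 (one pole at s=0).
K_v = lim_{s→0} s·G(s) = 3 / (3·13·18) = 1/234.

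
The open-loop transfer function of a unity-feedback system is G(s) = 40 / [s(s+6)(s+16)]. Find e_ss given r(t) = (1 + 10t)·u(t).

24

The open loop has one pole at the origin → type 1 system. Taking each input component in turn:
  • 1: tracked with zero error.
  • 10t: e_ss = 10/K_v with K_v=5/12 → 24.
Total e_ss = 24.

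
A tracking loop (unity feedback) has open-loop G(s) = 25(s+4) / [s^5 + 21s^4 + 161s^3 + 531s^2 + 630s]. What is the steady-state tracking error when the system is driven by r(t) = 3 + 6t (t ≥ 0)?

37.8

Lowest-order denominator term is 630s, so the open loop has 1 pole at the origin → type 1 system. Treating each term separately:
  • 3: tracked with zero error.
  • 6t: e_ss = 6/K_v with K_v=10/63 → 37.8.
Total e_ss = 37.8.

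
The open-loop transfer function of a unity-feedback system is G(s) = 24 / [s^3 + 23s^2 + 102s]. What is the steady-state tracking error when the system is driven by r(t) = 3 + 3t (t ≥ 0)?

12.75

Factoring s from the denominator leaves a polynomial with constant term 102, so the system is type 1. Treating each term separately:
  • 3: tracked with zero error.
  • 3t: e_ss = 3/K_v with K_v=4/17 → 12.75.
Total e_ss = 12.75.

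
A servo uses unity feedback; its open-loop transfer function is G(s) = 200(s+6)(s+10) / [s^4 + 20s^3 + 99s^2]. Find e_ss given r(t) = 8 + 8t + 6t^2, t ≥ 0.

Lowest-order denominator term is 99s^2, so the open loop has 2 poles at the origin → type 2 system. By superposition:
  • 8: tracked with zero error.
  • 8t: tracked with zero error.
  • 6t^2: e_ss = 12/K_a with K_a=4000/33 → 0.099.
Total e_ss = 0.099.

0.099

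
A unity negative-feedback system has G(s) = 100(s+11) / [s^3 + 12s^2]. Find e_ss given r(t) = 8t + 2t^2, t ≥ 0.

12/275

Lowest-order denominator term is 12s^2, so the open loop has 2 poles at the origin → type 2 system. Treating each term separately:
  • 8t: tracked with zero error.
  • 2t^2: e_ss = 4/K_a with K_a=275/3 → 12/275.
Total e_ss = 12/275.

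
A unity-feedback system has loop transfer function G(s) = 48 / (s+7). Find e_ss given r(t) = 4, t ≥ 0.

G(s) has no factors of s in the denominator, so the system is type 0.
K_p = lim_{s→0} G(s) = 48 / (7) = 48/7.
e_ss = 4/(1 + K_p) = 4/(55/7) = 28/55.

28/55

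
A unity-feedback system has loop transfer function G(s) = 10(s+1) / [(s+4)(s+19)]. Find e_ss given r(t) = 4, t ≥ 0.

G(s) has no factors of s in the denominator, so the system is type 0.
K_p = lim_{s→0} G(s) = 10·1 / (4·19) = 5/38.
e_ss = 4/(1 + K_p) = 4/(43/38) = 152/43.

152/43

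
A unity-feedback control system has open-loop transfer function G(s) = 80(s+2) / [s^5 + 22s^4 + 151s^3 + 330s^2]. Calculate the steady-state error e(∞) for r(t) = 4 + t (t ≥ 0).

The denominator has no term below 330s^2 — 2 poles at s=0, type 2. Taking each input component in turn:
  • 4: tracked with zero error.
  • t: tracked with zero error.
Total e_ss = 0.

0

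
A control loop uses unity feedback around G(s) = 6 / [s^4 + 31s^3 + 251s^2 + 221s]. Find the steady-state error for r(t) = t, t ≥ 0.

Lowest-order denominator term is 221s, so the open loop has 1 pole at the origin → type 1 system.
K_v = lim_{s→0} s·G(s) = 6 / 221 = 6/221.
e_ss = 1/K_v = 1/(6/221) = 221/6.

221/6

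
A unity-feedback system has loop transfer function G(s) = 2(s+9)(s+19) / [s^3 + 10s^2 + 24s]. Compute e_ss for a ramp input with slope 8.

Factoring s from the denominator leaves a polynomial with constant term 24, so the system is type 1.
K_v = lim_{s→0} s·G(s) = 2·9·19 / 24 = 14.25.
e_ss = 8/K_v = 8/14.25 = 32/57.

32/57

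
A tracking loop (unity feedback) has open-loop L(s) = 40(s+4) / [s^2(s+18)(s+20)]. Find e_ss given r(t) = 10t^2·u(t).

45

Two free integrators in L(s): this is a type 2 system.
K_a = lim_{s→0} s^2·L(s) = 40·4 / (18·20) = 4/9.
r(t) = 10t^2 gives R(s) = 20/s^3.
e_ss = 20/K_a = 20/(4/9) = 45.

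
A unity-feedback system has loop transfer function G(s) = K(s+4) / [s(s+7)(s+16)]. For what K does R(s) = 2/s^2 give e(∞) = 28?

2

The open loop has one pole at the origin → type 1 system.
K_v = lim_{s→0} s·G(s) = K·4 / (7·16) = (1/28)·K.
e_ss = 2/K_v = 28 ⇒ K_v = 1/14 ⇒ K = (1/14)/(1/28) = 2.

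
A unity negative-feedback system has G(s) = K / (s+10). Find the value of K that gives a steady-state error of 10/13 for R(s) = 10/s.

The open loop has no poles at the origin → type 0 system.
K_p = lim_{s→0} G(s) = K / (10) = 0.1·K.
e_ss = 10/(1 + K_p) = 10/13 ⇒ 1 + 0.1·K = 13 ⇒ K = 120.

120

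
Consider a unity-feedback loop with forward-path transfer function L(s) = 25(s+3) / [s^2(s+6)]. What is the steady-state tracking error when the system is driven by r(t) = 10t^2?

1.6

L(s) has two factors of s in the denominator, so the system is type 2.
K_a = lim_{s→0} s^2·L(s) = 25·3 / (6) = 12.5.
r(t) = 10t^2 gives R(s) = 20/s^3.
e_ss = 20/K_a = 20/12.5 = 1.6.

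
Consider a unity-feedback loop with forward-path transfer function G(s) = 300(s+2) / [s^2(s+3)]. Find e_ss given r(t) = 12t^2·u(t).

0.12

Two free integrators in G(s): this is a type 2 system.
K_a = lim_{s→0} s^2·G(s) = 300·2 / (3) = 200.
r(t) = 12t^2 gives R(s) = 24/s^3.
e_ss = 24/K_a = 24/200 = 0.12.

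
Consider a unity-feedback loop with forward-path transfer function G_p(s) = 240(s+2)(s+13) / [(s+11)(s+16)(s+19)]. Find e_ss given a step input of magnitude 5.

1045/599

No free integrators in G_p(s): this is a type 0 system.
K_p = lim_{s→0} G_p(s) = 240·2·13 / (11·16·19) = 390/209.
e_ss = 5/(1 + K_p) = 5/(599/209) = 1045/599.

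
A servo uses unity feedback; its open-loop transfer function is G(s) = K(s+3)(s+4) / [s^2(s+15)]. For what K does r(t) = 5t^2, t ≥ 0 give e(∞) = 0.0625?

200

The open loop has two poles at the origin → type 2 system.
K_a = lim_{s→0} s^2·G(s) = K·3·4 / (15) = 0.8·K.
e_ss = 10/K_a = 0.0625 ⇒ K_a = 160 ⇒ K = 160/0.8 = 200.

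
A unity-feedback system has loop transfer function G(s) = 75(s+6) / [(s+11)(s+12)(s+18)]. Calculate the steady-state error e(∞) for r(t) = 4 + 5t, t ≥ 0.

The open loop has no poles at the origin → type 0 system. Treating each term separately:
  • 4: e_ss = 4/(1+K_p) with K_p=25/132 → 528/157.
  • 5t: a type-0 system cannot track it, e_ss → ∞.
The unbounded component dominates.

infinity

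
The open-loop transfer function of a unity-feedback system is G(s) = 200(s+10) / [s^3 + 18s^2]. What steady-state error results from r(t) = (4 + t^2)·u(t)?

Factoring s^2 from the denominator leaves a polynomial with constant term 18, so the system is type 2. Taking each input component in turn:
  • 4: tracked with zero error.
  • t^2: e_ss = 2/K_a with K_a=1000/9 → 0.018.
Total e_ss = 0.018.

0.018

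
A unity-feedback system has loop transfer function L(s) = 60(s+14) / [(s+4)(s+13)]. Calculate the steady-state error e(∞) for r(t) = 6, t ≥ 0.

78/223

L(s) has no factors of s in the denominator, so the system is type 0.
K_p = lim_{s→0} L(s) = 60·14 / (4·13) = 210/13.
e_ss = 6/(1 + K_p) = 6/(223/13) = 78/223.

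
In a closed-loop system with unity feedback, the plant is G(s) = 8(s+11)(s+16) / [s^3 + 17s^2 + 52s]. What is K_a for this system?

0

Factoring s from the denominator leaves a polynomial with constant term 52, so the system is type 1.
K_a = lim_{s→0} s^2·G(s) = 0 (the extra factor of s kills the finite limit).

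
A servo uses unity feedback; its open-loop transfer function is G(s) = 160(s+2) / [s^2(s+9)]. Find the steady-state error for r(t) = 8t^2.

0.45

Two free integrators in G(s): this is a type 2 system.
K_a = lim_{s→0} s^2·G(s) = 160·2 / (9) = 320/9.
r(t) = 8t^2 gives R(s) = 16/s^3.
e_ss = 16/K_a = 16/(320/9) = 0.45.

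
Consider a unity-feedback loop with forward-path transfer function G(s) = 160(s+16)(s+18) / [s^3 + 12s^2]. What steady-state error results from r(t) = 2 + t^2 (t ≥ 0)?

Lowest-order denominator term is 12s^2, so the open loop has 2 poles at the origin → type 2 system. By superposition:
  • 2: tracked with zero error.
  • t^2: e_ss = 2/K_a with K_a=3840 → 1/1920.
Total e_ss = 1/1920.

1/1920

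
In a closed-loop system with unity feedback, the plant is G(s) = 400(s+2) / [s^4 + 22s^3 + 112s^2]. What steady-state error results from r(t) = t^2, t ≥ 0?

Lowest-order denominator term is 112s^2, so the open loop has 2 poles at the origin → type 2 system.
K_a = lim_{s→0} s^2·G(s) = 400·2 / 112 = 50/7.
r(t) = t^2 gives R(s) = 2/s^3.
e_ss = 2/K_a = 2/(50/7) = 0.28.

0.28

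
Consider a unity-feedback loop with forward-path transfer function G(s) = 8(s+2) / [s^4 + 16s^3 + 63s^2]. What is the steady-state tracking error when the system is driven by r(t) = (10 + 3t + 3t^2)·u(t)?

23.625

Lowest-order denominator term is 63s^2, so the open loop has 2 poles at the origin → type 2 system. By superposition:
  • 10: tracked with zero error.
  • 3t: tracked with zero error.
  • 3t^2: e_ss = 6/K_a with K_a=16/63 → 23.625.
Total e_ss = 23.625.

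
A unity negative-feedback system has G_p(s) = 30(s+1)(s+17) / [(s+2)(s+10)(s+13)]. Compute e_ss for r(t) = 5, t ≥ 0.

130/77

No free integrators in G_p(s): this is a type 0 system.
K_p = lim_{s→0} G_p(s) = 30·1·17 / (2·10·13) = 51/26.
e_ss = 5/(1 + K_p) = 5/(77/26) = 130/77.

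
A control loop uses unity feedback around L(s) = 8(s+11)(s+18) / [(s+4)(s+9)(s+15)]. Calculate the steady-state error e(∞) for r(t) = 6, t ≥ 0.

90/59

No free integrators in L(s): this is a type 0 system.
K_p = lim_{s→0} L(s) = 8·11·18 / (4·9·15) = 44/15.
e_ss = 6/(1 + K_p) = 6/(59/15) = 90/59.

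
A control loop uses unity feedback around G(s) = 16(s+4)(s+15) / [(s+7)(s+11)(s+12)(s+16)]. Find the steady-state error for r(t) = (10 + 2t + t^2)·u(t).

System type = 0 (no poles at s=0). Treating each term separately:
  • 10: e_ss = 10/(1+K_p) with K_p=5/77 → 385/41.
  • 2t: a type-0 system cannot track it, e_ss → ∞.
  • t^2: a type-0 system cannot track it, e_ss → ∞.
The unbounded component dominates.

infinity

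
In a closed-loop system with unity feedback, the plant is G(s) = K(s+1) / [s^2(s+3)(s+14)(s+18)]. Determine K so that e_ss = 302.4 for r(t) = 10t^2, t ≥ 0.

50

System type = 2 (two poles at s=0).
K_a = lim_{s→0} s^2·G(s) = K·1 / (3·14·18) = (1/756)·K.
e_ss = 20/K_a = 302.4 ⇒ K_a = 25/378 ⇒ K = (25/378)/(1/756) = 50.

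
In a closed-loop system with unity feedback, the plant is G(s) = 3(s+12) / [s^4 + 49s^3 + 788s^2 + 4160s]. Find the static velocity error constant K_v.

Factoring s from the denominator leaves a polynomial with constant term 4160, so the system is type 1.
K_v = lim_{s→0} s·G(s) = 3·12 / 4160 = 9/1040.

9/1040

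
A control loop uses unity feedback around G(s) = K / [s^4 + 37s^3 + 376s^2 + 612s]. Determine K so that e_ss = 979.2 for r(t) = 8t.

Lowest-order denominator term is 612s, so the open loop has 1 pole at the origin → type 1 system.
K_v = lim_{s→0} s·G(s) = K / 612 = (1/612)·K.
e_ss = 8/K_v = 979.2 ⇒ K_v = 5/612 ⇒ K = (5/612)/(1/612) = 5.

5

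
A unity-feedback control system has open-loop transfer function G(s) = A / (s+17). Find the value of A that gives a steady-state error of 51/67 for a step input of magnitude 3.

System type = 0 (no poles at s=0).
K_p = lim_{s→0} G(s) = A / (17) = (1/17)·A.
e_ss = 3/(1 + K_p) = 51/67 ⇒ 1 + (1/17)·A = 67/17 ⇒ A = 50.

50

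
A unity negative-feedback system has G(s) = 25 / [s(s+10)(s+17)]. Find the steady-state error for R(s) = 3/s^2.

One free integrator in G(s): this is a type 1 system.
K_v = lim_{s→0} s·G(s) = 25 / (10·17) = 5/34.
e_ss = 3/K_v = 3/(5/34) = 20.4.

20.4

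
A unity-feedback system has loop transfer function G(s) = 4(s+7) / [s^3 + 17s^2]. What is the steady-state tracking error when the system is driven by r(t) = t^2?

The denominator has no term below 17s^2 — 2 poles at s=0, type 2.
K_a = lim_{s→0} s^2·G(s) = 4·7 / 17 = 28/17.
r(t) = t^2 gives R(s) = 2/s^3.
e_ss = 2/K_a = 2/(28/17) = 17/14.

17/14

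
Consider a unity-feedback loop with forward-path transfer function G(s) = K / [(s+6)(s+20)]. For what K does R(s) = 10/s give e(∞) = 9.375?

8

The open loop has no poles at the origin → type 0 system.
K_p = lim_{s→0} G(s) = K / (6·20) = (1/120)·K.
e_ss = 10/(1 + K_p) = 9.375 ⇒ 1 + (1/120)·K = 16/15 ⇒ K = 8.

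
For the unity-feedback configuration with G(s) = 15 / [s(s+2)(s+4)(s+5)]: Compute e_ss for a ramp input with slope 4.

The open loop has one pole at the origin → type 1 system.
K_v = lim_{s→0} s·G(s) = 15 / (2·4·5) = 0.375.
e_ss = 4/K_v = 4/0.375 = 32/3.

32/3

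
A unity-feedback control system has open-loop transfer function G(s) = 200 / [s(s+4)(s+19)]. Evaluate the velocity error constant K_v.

One free integrator in G(s): this is a type 1 system.
K_v = lim_{s→0} s·G(s) = 200 / (4·19) = 50/19.

50/19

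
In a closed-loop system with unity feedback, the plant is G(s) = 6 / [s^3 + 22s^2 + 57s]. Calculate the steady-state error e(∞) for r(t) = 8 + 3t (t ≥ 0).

28.5

The denominator has no term below 57s — 1 pole at s=0, type 1. By superposition:
  • 8: tracked with zero error.
  • 3t: e_ss = 3/K_v with K_v=2/19 → 28.5.
Total e_ss = 28.5.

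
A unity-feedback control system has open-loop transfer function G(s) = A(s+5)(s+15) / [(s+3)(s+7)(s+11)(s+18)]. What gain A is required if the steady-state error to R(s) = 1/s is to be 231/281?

System type = 0 (no poles at s=0).
K_p = lim_{s→0} G(s) = A·5·15 / (3·7·11·18) = (25/1386)·A.
e_ss = 1/(1 + K_p) = 231/281 ⇒ 1 + (25/1386)·A = 281/231 ⇒ A = 12.

12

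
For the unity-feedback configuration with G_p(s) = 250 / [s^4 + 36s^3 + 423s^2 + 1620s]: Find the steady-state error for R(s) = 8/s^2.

Factoring s from the denominator leaves a polynomial with constant term 1620, so the system is type 1.
K_v = lim_{s→0} s·G_p(s) = 250 / 1620 = 25/162.
e_ss = 8/K_v = 8/(25/162) = 51.84.

51.84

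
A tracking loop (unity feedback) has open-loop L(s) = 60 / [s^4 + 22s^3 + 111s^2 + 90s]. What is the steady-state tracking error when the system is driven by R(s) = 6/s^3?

The denominator has no term below 90s — 1 pole at s=0, type 1.
For a type-1 system K_a = 0, so e_ss to a parabolic input is unbounded.

infinity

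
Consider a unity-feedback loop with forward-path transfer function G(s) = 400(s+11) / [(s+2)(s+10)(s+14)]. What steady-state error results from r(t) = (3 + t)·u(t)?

No free integrators in G(s): this is a type 0 system. Taking each input component in turn:
  • 3: e_ss = 3/(1+K_p) with K_p=110/7 → 7/39.
  • t: a type-0 system cannot track it, e_ss → ∞.
The unbounded component dominates.

infinity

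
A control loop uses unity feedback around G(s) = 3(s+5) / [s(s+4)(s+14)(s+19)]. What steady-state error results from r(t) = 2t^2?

One free integrator in G(s): this is a type 1 system.
For a type-1 system K_a = 0, so e_ss to a parabolic input is unbounded.

infinity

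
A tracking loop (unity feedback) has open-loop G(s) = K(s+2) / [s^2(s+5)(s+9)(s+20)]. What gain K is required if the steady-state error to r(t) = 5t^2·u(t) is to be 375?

12

Two free integrators in G(s): this is a type 2 system.
K_a = lim_{s→0} s^2·G(s) = K·2 / (5·9·20) = (1/450)·K.
e_ss = 10/K_a = 375 ⇒ K_a = 2/75 ⇒ K = (2/75)/(1/450) = 12.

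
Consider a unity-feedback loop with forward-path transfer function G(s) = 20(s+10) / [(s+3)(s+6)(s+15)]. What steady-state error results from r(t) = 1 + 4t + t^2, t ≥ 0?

infinity

No free integrators in G(s): this is a type 0 system. Taking each input component in turn:
  • 1: e_ss = 1/(1+K_p) with K_p=20/27 → 27/47.
  • 4t: a type-0 system cannot track it, e_ss → ∞.
  • t^2: a type-0 system cannot track it, e_ss → ∞.
The unbounded component dominates.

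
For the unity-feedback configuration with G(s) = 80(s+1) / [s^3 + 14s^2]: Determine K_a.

Factoring s^2 from the denominator leaves a polynomial with constant term 14, so the system is type 2.
K_a = lim_{s→0} s^2·G(s) = 80·1 / 14 = 40/7.

40/7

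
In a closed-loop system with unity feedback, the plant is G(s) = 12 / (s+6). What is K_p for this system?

2

The open loop has no poles at the origin → type 0 system.
K_p = lim_{s→0} G(s) = 12 / (6) = 2.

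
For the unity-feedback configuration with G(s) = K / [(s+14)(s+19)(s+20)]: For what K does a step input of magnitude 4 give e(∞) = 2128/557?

250

No free integrators in G(s): this is a type 0 system.
K_p = lim_{s→0} G(s) = K / (14·19·20) = (1/5320)·K.
e_ss = 4/(1 + K_p) = 2128/557 ⇒ 1 + (1/5320)·K = 557/532 ⇒ K = 250.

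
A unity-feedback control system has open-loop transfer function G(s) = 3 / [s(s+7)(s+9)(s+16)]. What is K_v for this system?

The open loop has one pole at the origin → type 1 system.
K_v = lim_{s→0} s·G(s) = 3 / (7·9·16) = 1/336.

1/336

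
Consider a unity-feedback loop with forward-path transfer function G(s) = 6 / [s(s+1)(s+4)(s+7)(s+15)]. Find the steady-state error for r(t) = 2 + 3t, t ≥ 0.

210

One free integrator in G(s): this is a type 1 system. Treating each term separately:
  • 2: tracked with zero error.
  • 3t: e_ss = 3/K_v with K_v=1/70 → 210.
Total e_ss = 210.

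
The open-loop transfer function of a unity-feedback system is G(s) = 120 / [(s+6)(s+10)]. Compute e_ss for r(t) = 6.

2

No free integrators in G(s): this is a type 0 system.
K_p = lim_{s→0} G(s) = 120 / (6·10) = 2.
e_ss = 6/(1 + K_p) = 6/3 = 2.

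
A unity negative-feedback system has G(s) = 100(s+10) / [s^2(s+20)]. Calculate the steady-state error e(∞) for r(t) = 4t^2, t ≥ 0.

0.16

System type = 2 (two poles at s=0).
K_a = lim_{s→0} s^2·G(s) = 100·10 / (20) = 50.
r(t) = 4t^2 gives R(s) = 8/s^3.
e_ss = 8/K_a = 8/50 = 0.16.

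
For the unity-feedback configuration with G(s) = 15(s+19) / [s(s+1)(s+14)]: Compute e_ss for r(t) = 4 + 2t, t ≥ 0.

28/285

G(s) has one factor of s in the denominator, so the system is type 1. Treating each term separately:
  • 4: tracked with zero error.
  • 2t: e_ss = 2/K_v with K_v=285/14 → 28/285.
Total e_ss = 28/285.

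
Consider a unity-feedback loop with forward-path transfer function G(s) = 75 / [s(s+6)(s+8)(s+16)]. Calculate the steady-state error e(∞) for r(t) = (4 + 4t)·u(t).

40.96

One free integrator in G(s): this is a type 1 system. Taking each input component in turn:
  • 4: tracked with zero error.
  • 4t: e_ss = 4/K_v with K_v=25/256 → 40.96.
Total e_ss = 40.96.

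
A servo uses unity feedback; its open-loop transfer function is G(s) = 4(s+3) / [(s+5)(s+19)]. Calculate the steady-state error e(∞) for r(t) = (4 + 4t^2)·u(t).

infinity

No free integrators in G(s): this is a type 0 system. Treating each term separately:
  • 4: e_ss = 4/(1+K_p) with K_p=12/95 → 380/107.
  • 4t^2: a type-0 system cannot track it, e_ss → ∞.
The unbounded component dominates.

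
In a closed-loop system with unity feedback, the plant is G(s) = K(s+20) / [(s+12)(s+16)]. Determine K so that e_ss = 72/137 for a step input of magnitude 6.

100

System type = 0 (no poles at s=0).
K_p = lim_{s→0} G(s) = K·20 / (12·16) = (5/48)·K.
e_ss = 6/(1 + K_p) = 72/137 ⇒ 1 + (5/48)·K = 137/12 ⇒ K = 100.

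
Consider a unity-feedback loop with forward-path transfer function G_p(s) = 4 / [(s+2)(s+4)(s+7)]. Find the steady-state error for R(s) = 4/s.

56/15

System type = 0 (no poles at s=0).
K_p = lim_{s→0} G_p(s) = 4 / (2·4·7) = 1/14.
e_ss = 4/(1 + K_p) = 4/(15/14) = 56/15.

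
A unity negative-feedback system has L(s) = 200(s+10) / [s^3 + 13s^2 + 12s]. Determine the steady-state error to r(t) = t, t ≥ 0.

Factoring s from the denominator leaves a polynomial with constant term 12, so the system is type 1.
K_v = lim_{s→0} s·L(s) = 200·10 / 12 = 500/3.
e_ss = 1/K_v = 1/(500/3) = 0.006.

0.006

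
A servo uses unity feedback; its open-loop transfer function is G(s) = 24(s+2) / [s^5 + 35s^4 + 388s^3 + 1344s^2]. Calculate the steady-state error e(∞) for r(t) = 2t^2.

112

Lowest-order denominator term is 1344s^2, so the open loop has 2 poles at the origin → type 2 system.
K_a = lim_{s→0} s^2·G(s) = 24·2 / 1344 = 1/28.
r(t) = 2t^2 gives R(s) = 4/s^3.
e_ss = 4/K_a = 4/(1/28) = 112.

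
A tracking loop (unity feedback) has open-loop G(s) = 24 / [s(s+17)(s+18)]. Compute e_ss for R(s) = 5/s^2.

G(s) has one factor of s in the denominator, so the system is type 1.
K_v = lim_{s→0} s·G(s) = 24 / (17·18) = 4/51.
e_ss = 5/K_v = 5/(4/51) = 63.75.

63.75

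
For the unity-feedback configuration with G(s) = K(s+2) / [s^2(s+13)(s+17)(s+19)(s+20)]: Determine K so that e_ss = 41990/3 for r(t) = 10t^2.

60

System type = 2 (two poles at s=0).
K_a = lim_{s→0} s^2·G(s) = K·2 / (13·17·19·20) = (1/41990)·K.
e_ss = 20/K_a = 41990/3 ⇒ K_a = 6/4199 ⇒ K = (6/4199)/(1/41990) = 60.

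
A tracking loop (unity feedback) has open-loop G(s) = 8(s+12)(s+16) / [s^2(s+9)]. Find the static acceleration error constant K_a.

512/3

The open loop has two poles at the origin → type 2 system.
K_a = lim_{s→0} s^2·G(s) = 8·12·16 / (9) = 512/3.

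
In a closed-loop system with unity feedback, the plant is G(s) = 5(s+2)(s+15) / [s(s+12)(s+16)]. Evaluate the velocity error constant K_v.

The open loop has one pole at the origin → type 1 system.
K_v = lim_{s→0} s·G(s) = 5·2·15 / (12·16) = 25/32.

25/32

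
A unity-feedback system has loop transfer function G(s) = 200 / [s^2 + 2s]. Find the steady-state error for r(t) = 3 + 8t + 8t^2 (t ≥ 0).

Factoring s from the denominator leaves a polynomial with constant term 2, so the system is type 1. Taking each input component in turn:
  • 3: tracked with zero error.
  • 8t: e_ss = 8/K_v with K_v=100 → 0.08.
  • 8t^2: a type-1 system cannot track it, e_ss → ∞.
The unbounded component dominates.

infinity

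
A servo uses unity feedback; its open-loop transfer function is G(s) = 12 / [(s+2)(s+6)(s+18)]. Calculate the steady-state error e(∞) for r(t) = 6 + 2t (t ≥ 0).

No free integrators in G(s): this is a type 0 system. By superposition:
  • 6: e_ss = 6/(1+K_p) with K_p=1/18 → 108/19.
  • 2t: a type-0 system cannot track it, e_ss → ∞.
The unbounded component dominates.

infinity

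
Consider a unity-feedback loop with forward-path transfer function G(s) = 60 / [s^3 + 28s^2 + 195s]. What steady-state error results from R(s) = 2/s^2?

6.5

Factoring s from the denominator leaves a polynomial with constant term 195, so the system is type 1.
K_v = lim_{s→0} s·G(s) = 60 / 195 = 4/13.
e_ss = 2/K_v = 2/(4/13) = 6.5.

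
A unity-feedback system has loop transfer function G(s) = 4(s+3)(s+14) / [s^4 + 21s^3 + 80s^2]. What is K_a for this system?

2.1

The denominator has no term below 80s^2 — 2 poles at s=0, type 2.
K_a = lim_{s→0} s^2·G(s) = 4·3·14 / 80 = 2.1.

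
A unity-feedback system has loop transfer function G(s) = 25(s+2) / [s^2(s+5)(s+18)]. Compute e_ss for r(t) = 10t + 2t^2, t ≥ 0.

7.2

Two free integrators in G(s): this is a type 2 system. By superposition:
  • 10t: tracked with zero error.
  • 2t^2: e_ss = 4/K_a with K_a=5/9 → 7.2.
Total e_ss = 7.2.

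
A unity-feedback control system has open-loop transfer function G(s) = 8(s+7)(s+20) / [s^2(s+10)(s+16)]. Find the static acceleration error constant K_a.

7

Two free integrators in G(s): this is a type 2 system.
K_a = lim_{s→0} s^2·G(s) = 8·7·20 / (10·16) = 7.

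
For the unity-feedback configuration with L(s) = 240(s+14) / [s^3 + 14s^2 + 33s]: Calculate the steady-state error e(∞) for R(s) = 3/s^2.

Factoring s from the denominator leaves a polynomial with constant term 33, so the system is type 1.
K_v = lim_{s→0} s·L(s) = 240·14 / 33 = 1120/11.
e_ss = 3/K_v = 3/(1120/11) = 33/1120.

33/1120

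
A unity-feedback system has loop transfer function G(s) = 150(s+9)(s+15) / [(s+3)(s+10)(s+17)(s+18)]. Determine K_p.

System type = 0 (no poles at s=0).
K_p = lim_{s→0} G(s) = 150·9·15 / (3·10·17·18) = 75/34.

75/34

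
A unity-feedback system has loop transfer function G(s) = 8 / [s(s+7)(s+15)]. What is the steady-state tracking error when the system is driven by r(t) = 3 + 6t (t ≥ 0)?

78.75

G(s) has one factor of s in the denominator, so the system is type 1. By superposition:
  • 3: tracked with zero error.
  • 6t: e_ss = 6/K_v with K_v=8/105 → 78.75.
Total e_ss = 78.75.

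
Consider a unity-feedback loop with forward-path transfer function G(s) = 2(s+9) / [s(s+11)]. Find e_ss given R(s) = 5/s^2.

One free integrator in G(s): this is a type 1 system.
K_v = lim_{s→0} s·G(s) = 2·9 / (11) = 18/11.
e_ss = 5/K_v = 5/(18/11) = 55/18.

55/18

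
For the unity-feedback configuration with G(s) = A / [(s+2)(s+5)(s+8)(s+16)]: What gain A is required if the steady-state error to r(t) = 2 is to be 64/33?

The open loop has no poles at the origin → type 0 system.
K_p = lim_{s→0} G(s) = A / (2·5·8·16) = (1/1280)·A.
e_ss = 2/(1 + K_p) = 64/33 ⇒ 1 + (1/1280)·A = 33/32 ⇒ A = 40.

40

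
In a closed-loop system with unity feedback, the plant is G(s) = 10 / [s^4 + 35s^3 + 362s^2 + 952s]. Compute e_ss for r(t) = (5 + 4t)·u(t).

380.8

The denominator has no term below 952s — 1 pole at s=0, type 1. By superposition:
  • 5: tracked with zero error.
  • 4t: e_ss = 4/K_v with K_v=5/476 → 380.8.
Total e_ss = 380.8.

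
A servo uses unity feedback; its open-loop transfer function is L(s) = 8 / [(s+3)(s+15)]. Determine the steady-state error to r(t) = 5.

225/53

L(s) has no factors of s in the denominator, so the system is type 0.
K_p = lim_{s→0} L(s) = 8 / (3·15) = 8/45.
e_ss = 5/(1 + K_p) = 5/(53/45) = 225/53.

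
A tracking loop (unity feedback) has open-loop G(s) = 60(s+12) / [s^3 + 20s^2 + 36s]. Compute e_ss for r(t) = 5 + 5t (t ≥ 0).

Lowest-order denominator term is 36s, so the open loop has 1 pole at the origin → type 1 system. By superposition:
  • 5: tracked with zero error.
  • 5t: e_ss = 5/K_v with K_v=20 → 0.25.
Total e_ss = 0.25.

0.25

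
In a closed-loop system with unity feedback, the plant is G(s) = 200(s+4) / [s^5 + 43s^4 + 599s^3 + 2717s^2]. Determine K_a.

800/2717

Factoring s^2 from the denominator leaves a polynomial with constant term 2717, so the system is type 2.
K_a = lim_{s→0} s^2·G(s) = 200·4 / 2717 = 800/2717.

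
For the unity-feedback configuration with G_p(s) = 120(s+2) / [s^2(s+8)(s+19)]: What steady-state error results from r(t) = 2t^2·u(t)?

38/15

System type = 2 (two poles at s=0).
K_a = lim_{s→0} s^2·G_p(s) = 120·2 / (8·19) = 30/19.
r(t) = 2t^2 gives R(s) = 4/s^3.
e_ss = 4/K_a = 4/(30/19) = 38/15.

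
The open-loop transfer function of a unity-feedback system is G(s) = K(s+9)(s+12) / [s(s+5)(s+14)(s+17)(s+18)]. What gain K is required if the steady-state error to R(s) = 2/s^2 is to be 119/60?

200

The open loop has one pole at the origin → type 1 system.
K_v = lim_{s→0} s·G(s) = K·9·12 / (5·14·17·18) = (3/595)·K.
e_ss = 2/K_v = 119/60 ⇒ K_v = 120/119 ⇒ K = (120/119)/(3/595) = 200.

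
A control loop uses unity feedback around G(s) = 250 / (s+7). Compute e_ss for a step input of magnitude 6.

42/257

No free integrators in G(s): this is a type 0 system.
K_p = lim_{s→0} G(s) = 250 / (7) = 250/7.
e_ss = 6/(1 + K_p) = 6/(257/7) = 42/257.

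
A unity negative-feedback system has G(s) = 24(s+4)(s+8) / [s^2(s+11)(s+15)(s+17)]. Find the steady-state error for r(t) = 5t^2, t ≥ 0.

4675/128

Two free integrators in G(s): this is a type 2 system.
K_a = lim_{s→0} s^2·G(s) = 24·4·8 / (11·15·17) = 256/935.
r(t) = 5t^2 gives R(s) = 10/s^3.
e_ss = 10/K_a = 10/(256/935) = 4675/128.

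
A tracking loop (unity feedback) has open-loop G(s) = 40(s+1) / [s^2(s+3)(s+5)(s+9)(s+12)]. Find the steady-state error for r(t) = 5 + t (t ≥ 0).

0

Two free integrators in G(s): this is a type 2 system. Taking each input component in turn:
  • 5: tracked with zero error.
  • t: tracked with zero error.
Total e_ss = 0.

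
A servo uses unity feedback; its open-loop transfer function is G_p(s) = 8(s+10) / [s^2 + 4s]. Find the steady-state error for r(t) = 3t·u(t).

0.15

The denominator has no term below 4s — 1 pole at s=0, type 1.
K_v = lim_{s→0} s·G_p(s) = 8·10 / 4 = 20.
e_ss = 3/K_v = 3/20 = 0.15.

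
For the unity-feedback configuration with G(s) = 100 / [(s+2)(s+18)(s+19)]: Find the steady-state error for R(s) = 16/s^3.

infinity

System type = 0 (no poles at s=0).
For a type-0 system K_a = 0, so e_ss to a parabolic input is unbounded.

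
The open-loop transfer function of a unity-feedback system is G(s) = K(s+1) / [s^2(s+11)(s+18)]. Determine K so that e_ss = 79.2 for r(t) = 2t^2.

10

The open loop has two poles at the origin → type 2 system.
K_a = lim_{s→0} s^2·G(s) = K·1 / (11·18) = (1/198)·K.
e_ss = 4/K_a = 79.2 ⇒ K_a = 5/99 ⇒ K = (5/99)/(1/198) = 10.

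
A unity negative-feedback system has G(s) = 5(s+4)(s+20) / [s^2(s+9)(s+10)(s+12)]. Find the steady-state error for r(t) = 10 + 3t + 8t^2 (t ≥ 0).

System type = 2 (two poles at s=0). By superposition:
  • 10: tracked with zero error.
  • 3t: tracked with zero error.
  • 8t^2: e_ss = 16/K_a with K_a=10/27 → 43.2.
Total e_ss = 43.2.

43.2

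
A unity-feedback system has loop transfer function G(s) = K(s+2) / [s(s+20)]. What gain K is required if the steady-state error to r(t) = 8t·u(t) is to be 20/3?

12

One free integrator in G(s): this is a type 1 system.
K_v = lim_{s→0} s·G(s) = K·2 / (20) = 0.1·K.
e_ss = 8/K_v = 20/3 ⇒ K_v = 1.2 ⇒ K = 1.2/0.1 = 12.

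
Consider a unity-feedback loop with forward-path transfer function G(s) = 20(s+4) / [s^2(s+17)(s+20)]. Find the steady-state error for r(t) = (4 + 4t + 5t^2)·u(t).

The open loop has two poles at the origin → type 2 system. Treating each term separately:
  • 4: tracked with zero error.
  • 4t: tracked with zero error.
  • 5t^2: e_ss = 10/K_a with K_a=4/17 → 42.5.
Total e_ss = 42.5.

42.5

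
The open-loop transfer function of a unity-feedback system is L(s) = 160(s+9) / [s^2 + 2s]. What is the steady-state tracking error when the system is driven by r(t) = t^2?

infinity

The denominator has no term below 2s — 1 pole at s=0, type 1.
K_a = lim_{s→0} s^2·L(s) = 0; the steady-state error to this parabolic input grows without bound.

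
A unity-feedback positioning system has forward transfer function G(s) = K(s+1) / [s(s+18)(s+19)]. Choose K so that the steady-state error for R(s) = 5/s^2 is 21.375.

G(s) has one factor of s in the denominator, so the system is type 1.
K_v = lim_{s→0} s·G(s) = K·1 / (18·19) = (1/342)·K.
e_ss = 5/K_v = 21.375 ⇒ K_v = 40/171 ⇒ K = (40/171)/(1/342) = 80.

80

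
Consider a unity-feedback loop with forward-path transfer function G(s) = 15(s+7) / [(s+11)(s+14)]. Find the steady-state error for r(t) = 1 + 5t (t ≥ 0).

No free integrators in G(s): this is a type 0 system. By superposition:
  • 1: e_ss = 1/(1+K_p) with K_p=15/22 → 22/37.
  • 5t: a type-0 system cannot track it, e_ss → ∞.
The unbounded component dominates.

infinity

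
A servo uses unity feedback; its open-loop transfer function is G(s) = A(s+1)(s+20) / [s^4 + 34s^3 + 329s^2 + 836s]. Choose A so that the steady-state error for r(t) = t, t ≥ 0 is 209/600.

The denominator has no term below 836s — 1 pole at s=0, type 1.
K_v = lim_{s→0} s·G(s) = A·1·20 / 836 = (5/209)·A.
e_ss = 1/K_v = 209/600 ⇒ K_v = 600/209 ⇒ A = (600/209)/(5/209) = 120.

120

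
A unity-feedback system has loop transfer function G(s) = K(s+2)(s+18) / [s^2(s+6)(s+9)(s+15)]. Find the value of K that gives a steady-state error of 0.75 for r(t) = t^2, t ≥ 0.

60

System type = 2 (two poles at s=0).
K_a = lim_{s→0} s^2·G(s) = K·2·18 / (6·9·15) = (2/45)·K.
e_ss = 2/K_a = 0.75 ⇒ K_a = 8/3 ⇒ K = (8/3)/(2/45) = 60.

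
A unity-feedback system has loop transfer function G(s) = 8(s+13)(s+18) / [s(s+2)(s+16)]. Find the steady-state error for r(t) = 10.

0

System type = 1 (one pole at s=0).
K_p = ∞ for a type-1 system; e_ss to a step is zero.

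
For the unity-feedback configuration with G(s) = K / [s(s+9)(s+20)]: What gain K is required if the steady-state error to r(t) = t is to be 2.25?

G(s) has one factor of s in the denominator, so the system is type 1.
K_v = lim_{s→0} s·G(s) = K / (9·20) = (1/180)·K.
e_ss = 1/K_v = 2.25 ⇒ K_v = 4/9 ⇒ K = (4/9)/(1/180) = 80.

80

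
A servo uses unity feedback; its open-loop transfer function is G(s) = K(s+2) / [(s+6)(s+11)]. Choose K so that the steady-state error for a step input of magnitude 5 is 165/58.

25

No free integrators in G(s): this is a type 0 system.
K_p = lim_{s→0} G(s) = K·2 / (6·11) = (1/33)·K.
e_ss = 5/(1 + K_p) = 165/58 ⇒ 1 + (1/33)·K = 58/33 ⇒ K = 25.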